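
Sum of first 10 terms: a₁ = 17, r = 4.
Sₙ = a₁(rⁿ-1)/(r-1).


Sₙ = 17×(4^10 - 1)/(4 - 1)
= 17×(1048576 - 1)/3
= 17×1048575/3
= 5941925

S_10 = 5941925


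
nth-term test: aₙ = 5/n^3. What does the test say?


lim(n→∞) 5/n^3 = 0
lim aₙ = 0 → nth-term test is INCONCLUSIVE
(Need other tests; this is actually a convergent p-series with p=3 > 1)

Inconclusive (lim aₙ = 0; need another test)


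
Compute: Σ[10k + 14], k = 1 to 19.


Σ(10k+14) = 10·Σk + 14·n
= 10·190 + 14·19
= 1900 + 266 = 2166

Σ = 2166


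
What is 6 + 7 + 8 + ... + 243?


Σₖ₌6^243 k = Σₖ₌₁^243 k − Σₖ₌₁^5 k
= 243·244/2 − 5·6/2
= 29646 − 15 = 29631

Σk = 29631


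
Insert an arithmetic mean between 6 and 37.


AM = (6 + 37)/2 = 43/2 = 21.5

AM = 21.5


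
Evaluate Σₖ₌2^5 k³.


Σₖ₌2^5 k³ = [5·6/2]² − [1·2/2]²
= 225 − 1 = 224

Σk³ = 224


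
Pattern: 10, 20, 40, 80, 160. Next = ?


Pattern: geometric (r=2)
Terms: 10, 20, 40, 80, 160
Next term = 320

Next term = 320


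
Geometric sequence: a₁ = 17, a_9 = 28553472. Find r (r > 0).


r^(n-1) = aₙ/a₁
r^8 = 28553472/17 = 1679616
r = 1679616^(1/8)
= ±6; taking r > 0 gives r = 6

r = 6


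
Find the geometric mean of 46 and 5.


GM = √(46×5) = √230 = 15.1658

GM = 15.1658


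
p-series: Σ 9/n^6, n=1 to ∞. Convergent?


p-series test: Σ c/n^p converges if p > 1, diverges if p ≤ 1 (constant c > 0 doesn't affect convergence).
p = 6
6 > 1 → CONVERGES

Converges (p = 6 > 1)


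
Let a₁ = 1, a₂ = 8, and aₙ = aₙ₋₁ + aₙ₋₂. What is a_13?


Computing iteratively: 1, 8, 9, 17, 26, 43, 69, 112, 181, 293, 474, 767, ...
a_13 = 1241

a_13 = 1241


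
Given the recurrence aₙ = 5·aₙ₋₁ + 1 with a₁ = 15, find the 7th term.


Computing step by step:
a_1 = 15
a_2 = 76
a_3 = 381
a_4 = 1906
a_5 = 9531
a_6 = 47656
a_7 = 238281


a_7 = 238281


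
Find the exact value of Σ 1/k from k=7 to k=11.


Σₖ₌7^11 1/k = 1/7 + 1/8 + 1/9 + 1/10 + 1/11
= 15797/27720
≈ 0.5699

Sum = 15797/27720 ≈ 0.5699


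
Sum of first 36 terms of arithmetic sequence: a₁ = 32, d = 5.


aₙ = 32 + (36-1)×5 = 207
Sₙ = n(a₁+aₙ)/2 = 36×(32+207)/2
= 36×239/2 = 4302

S_36 = 4302


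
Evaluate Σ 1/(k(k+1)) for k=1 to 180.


1/(k(k+1)) = 1/k - 1/(k+1) (partial fractions)
Telescoping: Σ = 1 - 1/181 = 180/181

Sum = 180/181


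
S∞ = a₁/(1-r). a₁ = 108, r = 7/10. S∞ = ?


S∞ = a₁/(1-r) = 108/(1 - 7/10)
= 108/(3/10)
= 360

S∞ = 360


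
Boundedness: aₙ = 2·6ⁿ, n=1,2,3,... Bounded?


aₙ = 2·6ⁿ → as n→∞, aₙ→∞ (since base 6 > 1)
No finite upper bound exists
The sequence is UNBOUNDED

Unbounded (aₙ → ∞ as n → ∞)


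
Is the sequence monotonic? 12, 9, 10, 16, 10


Differences: -3, 1, 6, -6
Difference at position 2 is +1 (> 0) but position 1 is -3 (< 0) — sequence both rises and falls
→ NOT monotonic

Not monotonic


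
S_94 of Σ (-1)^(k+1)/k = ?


S = 1 - 1/2 + 1/3 - 1/4 + 1/5 - 1/6 + 1/7 - 1/8 ± ...
= 0.6879
(Full series converges to +ln(2) ≈ +0.6931)

S_94 = 0.6879


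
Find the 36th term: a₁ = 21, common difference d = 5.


aₙ = a₁ + (n-1)d
= 21 + (36-1)×5
= 21 + 175
= 196

a_36 = 196


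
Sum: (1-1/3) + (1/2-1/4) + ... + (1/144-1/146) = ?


Telescoping with gap 2: two head and two tail terms survive.
= (1 + 1/2) - (1/145 + 1/146)
= 3/2 - 1/145 - 1/146 = 15732/10585

Sum = 15732/10585


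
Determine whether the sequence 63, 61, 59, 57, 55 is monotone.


Differences: -2, -2, -2, -2
All differences < 0 → strictly DECREASING

Monotonically decreasing


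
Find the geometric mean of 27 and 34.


GM = √(27×34) = √918 = 30.2985

GM = 30.2985


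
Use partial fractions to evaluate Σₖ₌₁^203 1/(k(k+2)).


1/(k(k+2)) = (1/2)·(1/k - 1/(k+2)) (partial fractions)
Telescoping: Σ = (1/2)·(1 + 1/2 - 1/204 - 1/205) = 62321/83640

Sum = 62321/83640


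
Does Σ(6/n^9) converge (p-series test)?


p-series test: Σ c/n^p converges if p > 1, diverges if p ≤ 1 (constant c > 0 doesn't affect convergence).
p = 9
9 > 1 → CONVERGES

Converges (p = 9 > 1)


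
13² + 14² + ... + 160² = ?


Σₖ₌13^160 k² = Σₖ₌₁^160 k² − Σₖ₌₁^12 k²
= 160·161·321/6 − 12·13·25/6
= 1378160 − 650 = 1377510

Σk² = 1377510


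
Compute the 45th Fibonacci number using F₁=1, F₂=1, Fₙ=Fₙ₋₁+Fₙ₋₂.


Fibonacci sequence: 1, 1, 2, 3, 5, 8, 13, 21, 34, 55, 89, ...
F(45) = 1134903170

F(45) = 1134903170


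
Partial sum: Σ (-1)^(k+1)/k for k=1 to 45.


S = 1 - 1/2 + 1/3 - 1/4 + 1/5 - 1/6 + 1/7 - 1/8 ± ...
= 0.7041
(Full series converges to +ln(2) ≈ +0.6931)

S_45 = 0.7041


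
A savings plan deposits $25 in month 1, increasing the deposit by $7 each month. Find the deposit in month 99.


aₙ = a₁ + (n-1)d
= 25 + (99-1)×7
= 25 + 686
= 711

a_99 = 711


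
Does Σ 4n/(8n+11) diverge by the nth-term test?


lim(n→∞) 4n/(8n+11) = 4/8 = 1/2  (divide numerator and denominator by n)
lim aₙ = 1/2 ≠ 0 → series DIVERGES

Diverges (lim aₙ = 1/2 ≠ 0)


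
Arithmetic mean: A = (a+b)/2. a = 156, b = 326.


AM = (156 + 326)/2 = 482/2 = 241

AM = 241


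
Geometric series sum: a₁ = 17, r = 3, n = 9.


Sₙ = 17×(3^9 - 1)/(3 - 1)
= 17×(19683 - 1)/2
= 17×19682/2
= 167297

S_9 = 167297


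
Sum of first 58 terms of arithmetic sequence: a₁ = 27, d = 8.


aₙ = 27 + (58-1)×8 = 483
Sₙ = n(a₁+aₙ)/2 = 58×(27+483)/2
= 58×510/2 = 14790

S_58 = 14790


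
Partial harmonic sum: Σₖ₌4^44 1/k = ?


Σₖ₌4^44 1/k = 1/4 + 1/5 + 1/6 + ... + 1/44
= 3417147441241012987/1345655451257488800
≈ 2.5394

Sum = 3417147441241012987/1345655451257488800 ≈ 2.5394


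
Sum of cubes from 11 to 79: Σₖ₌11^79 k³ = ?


Σₖ₌11^79 k³ = [79·80/2]² − [10·11/2]²
= 9985600 − 3025 = 9982575

Σk³ = 9982575


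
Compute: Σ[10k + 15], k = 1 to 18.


Σ(10k+15) = 10·Σk + 15·n
= 10·171 + 15·18
= 1710 + 270 = 1980

Σ = 1980


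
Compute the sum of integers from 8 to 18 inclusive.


Σₖ₌8^18 k = Σₖ₌₁^18 k − Σₖ₌₁^7 k
= 18·19/2 − 7·8/2
= 171 − 28 = 143

Σk = 143


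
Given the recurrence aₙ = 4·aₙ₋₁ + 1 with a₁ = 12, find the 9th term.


Computing step by step:
a_1 = 12
a_2 = 49
a_3 = 197
a_4 = 789
a_5 = 3157
a_6 = 12629
a_7 = 50517
a_8 = 202069
a_9 = 808277


a_9 = 808277


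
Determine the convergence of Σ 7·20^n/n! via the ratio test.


aₙ = 7·20^n/n!
a_{n+1}/aₙ = 20^(n+1)/(n+1)! × n!/20^n  (constant 7 cancels)
= 20/(n+1)
L = lim(n→∞) 20/(n+1) = 0
L < 1 → series CONVERGES

Converges (ratio test: L = 0 < 1)


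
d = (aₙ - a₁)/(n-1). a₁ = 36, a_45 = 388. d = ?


d = (aₙ - a₁)/(n-1)
= (388 - 36)/(45-1)
= 352/44 = 8

d = 8


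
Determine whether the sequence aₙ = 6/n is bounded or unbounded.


a₁ = 6, a₂ = 6/2, a₃ = 6/3, ...
0 < aₙ ≤ 6 for all n ≥ 1
Lower bound: 0, Upper bound: 6
The sequence IS bounded

Bounded (0 < aₙ ≤ 6)


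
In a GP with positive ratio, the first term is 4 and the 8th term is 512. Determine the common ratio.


r^(n-1) = aₙ/a₁
r^7 = 512/4 = 128
r = 128^(1/7)
= 2

r = 2


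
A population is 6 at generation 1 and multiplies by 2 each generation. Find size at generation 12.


aₙ = a₁·r^(n-1)
= 6×2^11
= 6×2048
= 12288

a_12 = 12288


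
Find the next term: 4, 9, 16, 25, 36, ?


Pattern: perfect squares: n²
Terms: 4, 9, 16, 25, 36
Next term = 49

Next term = 49


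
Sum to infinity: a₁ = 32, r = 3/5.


S∞ = a₁/(1-r) = 32/(1 - 3/5)
= 32/(2/5)
= 80

S∞ = 80


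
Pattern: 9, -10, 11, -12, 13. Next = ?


Pattern: alternating sign, magnitude arithmetic (d=1)
Terms: 9, -10, 11, -12, 13
Next term = -14

Next term = -14


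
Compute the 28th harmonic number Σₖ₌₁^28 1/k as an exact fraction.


H_28 = 1/1 + 1/2 + 1/3 + ... + 1/28
= 315404588903/80313433200
≈ 3.9272

H_28 = 315404588903/80313433200 ≈ 3.9272


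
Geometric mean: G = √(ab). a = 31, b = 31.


GM = √(31×31) = √961 = 31

GM = 31


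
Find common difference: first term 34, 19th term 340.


d = (aₙ - a₁)/(n-1)
= (340 - 34)/(19-1)
= 306/18 = 17

d = 17


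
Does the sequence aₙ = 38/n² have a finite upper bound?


a₁ = 38, a₂ = 38/4, a₃ = 38/9, ...
0 < aₙ ≤ 38 for all n ≥ 1
The sequence IS bounded

Bounded (0 < aₙ ≤ 38)


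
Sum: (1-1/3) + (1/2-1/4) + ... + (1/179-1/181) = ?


Telescoping with gap 2: two head and two tail terms survive.
= (1 + 1/2) - (1/180 + 1/181)
= 3/2 - 1/180 - 1/181 = 48509/32580

Sum = 48509/32580


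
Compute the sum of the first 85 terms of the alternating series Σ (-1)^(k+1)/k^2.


S = 1 - 1/4 + 1/9 - 1/16 + 1/25 - 1/36 + 1/49 - 1/64 ± ...
= 0.8225
(Full series converges to +π²/12 ≈ +0.8225)

S_85 = 0.8225


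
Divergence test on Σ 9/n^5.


lim(n→∞) 9/n^5 = 0
lim aₙ = 0 → nth-term test is INCONCLUSIVE
(Need other tests; this is actually a convergent p-series with p=5 > 1)

Inconclusive (lim aₙ = 0; need another test)


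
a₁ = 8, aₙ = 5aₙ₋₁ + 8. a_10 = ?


Computing step by step:
a_1 = 8
a_2 = 48
a_3 = 248
a_4 = 1248
a_5 = 6248
a_6 = 31248
a_7 = 156248
a_8 = 781248
a_9 = 3906248
a_10 = 19531248


a_10 = 19531248


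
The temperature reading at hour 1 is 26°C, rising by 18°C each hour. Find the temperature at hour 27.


aₙ = a₁ + (n-1)d
= 26 + (27-1)×18
= 26 + 468
= 494

a_27 = 494


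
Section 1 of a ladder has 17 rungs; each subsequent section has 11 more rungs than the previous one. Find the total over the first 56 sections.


aₙ = 17 + (56-1)×11 = 622
Sₙ = n(a₁+aₙ)/2 = 56×(17+622)/2
= 56×639/2 = 17892

S_56 = 17892


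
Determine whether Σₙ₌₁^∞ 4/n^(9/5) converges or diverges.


p-series test: Σ c/n^p converges if p > 1, diverges if p ≤ 1 (constant c > 0 doesn't affect convergence).
p = 9/5
9/5 > 1 → CONVERGES

Converges (p = 9/5 > 1)


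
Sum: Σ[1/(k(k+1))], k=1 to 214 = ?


1/(k(k+1)) = 1/k - 1/(k+1) (partial fractions)
Telescoping: Σ = 1 - 1/215 = 214/215

Sum = 214/215


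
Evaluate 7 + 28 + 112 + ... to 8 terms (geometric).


Sₙ = 7×(4^8 - 1)/(4 - 1)
= 7×(65536 - 1)/3
= 7×65535/3
= 152915

S_8 = 152915


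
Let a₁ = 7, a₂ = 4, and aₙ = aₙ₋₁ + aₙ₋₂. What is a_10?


Computing iteratively: 7, 4, 11, 15, 26, 41, 67, 108, 175, 283
a_10 = 283

a_10 = 283


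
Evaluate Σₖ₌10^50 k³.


Σₖ₌10^50 k³ = [50·51/2]² − [9·10/2]²
= 1625625 − 2025 = 1623600

Σk³ = 1623600


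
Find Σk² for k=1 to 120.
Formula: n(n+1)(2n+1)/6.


n = 120
n(n+1)(2n+1)/6 = 120×121×241/6
= 3499320/6 = 583220

Σk² = 583220


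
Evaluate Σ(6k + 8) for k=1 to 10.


Σ(6k+8) = 6·Σk + 8·n
= 6·55 + 8·10
= 330 + 80 = 410

Σ = 410


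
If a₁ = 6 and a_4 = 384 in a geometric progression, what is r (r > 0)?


r^(n-1) = aₙ/a₁
r^3 = 384/6 = 64
r = 64^(1/3)
= 4

r = 4


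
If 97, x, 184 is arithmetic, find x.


AM = (97 + 184)/2 = 281/2 = 140.5

AM = 140.5


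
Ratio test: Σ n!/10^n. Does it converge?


aₙ = n!/10^n
a_{n+1}/aₙ = (n+1)!/10^(n+1) × 10^n/n!
= (n+1)/10
L = lim(n→∞) (n+1)/10 = ∞
L > 1 → series DIVERGES

Diverges (ratio test: L = ∞ > 1)


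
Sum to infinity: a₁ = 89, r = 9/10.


S∞ = a₁/(1-r) = 89/(1 - 9/10)
= 89/(1/10)
= 890

S∞ = 890


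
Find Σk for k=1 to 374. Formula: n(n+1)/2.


n(n+1)/2 = 374×375/2 = 140250/2 = 70125

Σk = 70125


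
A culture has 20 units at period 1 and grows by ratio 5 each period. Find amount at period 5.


aₙ = a₁·r^(n-1)
= 20×5^4
= 20×625
= 12500

a_5 = 12500


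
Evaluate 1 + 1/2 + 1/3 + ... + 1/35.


H_35 = 1/1 + 1/2 + 1/3 + ... + 1/35
= 54437269998109/13127595717600
≈ 4.1468

H_35 = 54437269998109/13127595717600 ≈ 4.1468


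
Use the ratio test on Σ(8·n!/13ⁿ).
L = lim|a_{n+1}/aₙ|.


aₙ = 8·n!/13^n
a_{n+1}/aₙ = (n+1)!/13^(n+1) × 13^n/n!  (constant 8 cancels)
= (n+1)/13
L = lim(n→∞) (n+1)/13 = ∞
L > 1 → series DIVERGES

Diverges (ratio test: L = ∞ > 1)


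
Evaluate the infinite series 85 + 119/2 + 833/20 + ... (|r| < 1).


S∞ = a₁/(1-r) = 85/(1 - 7/10)
= 85/(3/10)
= 850/3

S∞ = 850/3


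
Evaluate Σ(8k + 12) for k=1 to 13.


Σ(8k+12) = 8·Σk + 12·n
= 8·91 + 12·13
= 728 + 156 = 884

Σ = 884


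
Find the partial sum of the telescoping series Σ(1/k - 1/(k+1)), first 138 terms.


Telescoping: adjacent terms cancel.
= 1/1 - 1/139
= 1 - 1/139 = 138/139

Sum = 138/139


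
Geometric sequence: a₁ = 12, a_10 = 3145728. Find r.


r^(n-1) = aₙ/a₁
r^9 = 3145728/12 = 262144
r = 262144^(1/9)
= 4

r = 4


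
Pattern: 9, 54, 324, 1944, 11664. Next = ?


Pattern: geometric (r=6)
Terms: 9, 54, 324, 1944, 11664
Next term = 69984

Next term = 69984


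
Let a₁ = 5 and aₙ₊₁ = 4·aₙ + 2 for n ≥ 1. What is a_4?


Computing step by step:
a_1 = 5
a_2 = 22
a_3 = 90
a_4 = 362


a_4 = 362


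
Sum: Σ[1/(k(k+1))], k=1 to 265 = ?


1/(k(k+1)) = 1/k - 1/(k+1) (partial fractions)
Telescoping: Σ = 1 - 1/266 = 265/266

Sum = 265/266


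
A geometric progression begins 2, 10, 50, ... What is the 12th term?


aₙ = a₁·r^(n-1)
= 2×5^11
= 2×48828125
= 97656250

a_12 = 97656250


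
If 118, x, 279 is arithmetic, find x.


AM = (118 + 279)/2 = 397/2 = 198.5

AM = 198.5


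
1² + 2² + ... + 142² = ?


n = 142
n(n+1)(2n+1)/6 = 142×143×285/6
= 5787210/6 = 964535

Σk² = 964535


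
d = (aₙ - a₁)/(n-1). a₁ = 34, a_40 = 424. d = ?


d = (aₙ - a₁)/(n-1)
= (424 - 34)/(40-1)
= 390/39 = 10

d = 10


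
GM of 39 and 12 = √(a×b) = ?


GM = √(39×12) = √468 = 21.6333

GM = 21.6333


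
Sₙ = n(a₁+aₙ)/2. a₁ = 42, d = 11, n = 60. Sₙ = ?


aₙ = 42 + (60-1)×11 = 691
Sₙ = n(a₁+aₙ)/2 = 60×(42+691)/2
= 60×733/2 = 21990

S_60 = 21990


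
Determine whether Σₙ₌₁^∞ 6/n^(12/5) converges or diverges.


p-series test: Σ c/n^p converges if p > 1, diverges if p ≤ 1 (constant c > 0 doesn't affect convergence).
p = 12/5
12/5 > 1 → CONVERGES

Converges (p = 12/5 > 1)


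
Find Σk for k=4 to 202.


Σₖ₌4^202 k = Σₖ₌₁^202 k − Σₖ₌₁^3 k
= 202·203/2 − 3·4/2
= 20503 − 6 = 20497

Σk = 20497


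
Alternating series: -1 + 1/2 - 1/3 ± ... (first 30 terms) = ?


S = -1 + 1/2 - 1/3 + 1/4 - 1/5 + 1/6 - 1/7 + 1/8 ± ...
= -0.6768
(Full series converges to -ln(2) ≈ -0.6931)

S_30 = -0.6768


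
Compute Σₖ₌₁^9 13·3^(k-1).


Sₙ = 13×(3^9 - 1)/(3 - 1)
= 13×(19683 - 1)/2
= 13×19682/2
= 127933

S_9 = 127933


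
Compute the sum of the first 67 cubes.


n(n+1)/2 = 67×68/2 = 2278
Σk³ = 2278² = 5189284

Σk³ = 5189284


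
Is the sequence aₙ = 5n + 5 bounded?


aₙ = 5n + 5 → as n→∞, aₙ→∞
No finite upper bound exists
The sequence is UNBOUNDED

Unbounded (aₙ → ∞ as n → ∞)


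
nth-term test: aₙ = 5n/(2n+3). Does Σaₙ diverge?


lim(n→∞) 5n/(2n+3) = 5/2 = 5/2  (divide numerator and denominator by n)
lim aₙ = 5/2 ≠ 0 → series DIVERGES

Diverges (lim aₙ = 5/2 ≠ 0)


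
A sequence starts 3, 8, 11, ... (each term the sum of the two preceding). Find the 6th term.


Computing iteratively: 3, 8, 11, 19, 30, 49
a_6 = 49

a_6 = 49


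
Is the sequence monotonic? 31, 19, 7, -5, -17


Differences: -12, -12, -12, -12
All differences < 0 → strictly DECREASING

Monotonically decreasing


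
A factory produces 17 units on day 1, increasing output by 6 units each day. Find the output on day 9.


aₙ = a₁ + (n-1)d
= 17 + (9-1)×6
= 17 + 48
= 65

a_9 = 65


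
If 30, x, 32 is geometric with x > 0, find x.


GM = √(30×32) = √960 = 30.9839

GM = 30.9839


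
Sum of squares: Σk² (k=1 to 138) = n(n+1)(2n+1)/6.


n = 138
n(n+1)(2n+1)/6 = 138×139×277/6
= 5313414/6 = 885569

Σk² = 885569


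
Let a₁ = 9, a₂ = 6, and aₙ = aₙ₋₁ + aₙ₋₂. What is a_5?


Computing iteratively: 9, 6, 15, 21, 36
a_5 = 36

a_5 = 36


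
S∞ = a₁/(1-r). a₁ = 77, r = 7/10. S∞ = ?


S∞ = a₁/(1-r) = 77/(1 - 7/10)
= 77/(3/10)
= 770/3

S∞ = 770/3


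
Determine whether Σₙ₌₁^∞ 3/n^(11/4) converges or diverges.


p-series test: Σ c/n^p converges if p > 1, diverges if p ≤ 1 (constant c > 0 doesn't affect convergence).
p = 11/4
11/4 > 1 → CONVERGES

Converges (p = 11/4 > 1)


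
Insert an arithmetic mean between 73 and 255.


AM = (73 + 255)/2 = 328/2 = 164

AM = 164


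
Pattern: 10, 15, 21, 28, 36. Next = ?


Pattern: triangular numbers: n(n+1)/2
Terms: 10, 15, 21, 28, 36
Next term = 45

Next term = 45


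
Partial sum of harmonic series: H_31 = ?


H_31 = 1/1 + 1/2 + 1/3 + ... + 1/31
= 290774257297357/72201776446800
≈ 4.0272

H_31 = 290774257297357/72201776446800 ≈ 4.0272


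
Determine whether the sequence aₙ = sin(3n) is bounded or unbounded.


For all n, -1 ≤ sin(3n) ≤ 1, so -1 ≤ sin(3n) ≤ 1
Lower bound: -1, Upper bound: 1
The sequence IS bounded

Bounded (-1 ≤ aₙ ≤ 1)


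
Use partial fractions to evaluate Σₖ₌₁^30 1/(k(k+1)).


1/(k(k+1)) = 1/k - 1/(k+1) (partial fractions)
Telescoping: Σ = 1 - 1/31 = 30/31

Sum = 30/31


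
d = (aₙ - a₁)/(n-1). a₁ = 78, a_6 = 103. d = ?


d = (aₙ - a₁)/(n-1)
= (103 - 78)/(6-1)
= 25/5 = 5

d = 5


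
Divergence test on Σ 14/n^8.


lim(n→∞) 14/n^8 = 0
lim aₙ = 0 → nth-term test is INCONCLUSIVE
(Need other tests; this is actually a convergent p-series with p=8 > 1)

Inconclusive (lim aₙ = 0; need another test)


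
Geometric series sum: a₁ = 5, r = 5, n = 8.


Sₙ = 5×(5^8 - 1)/(5 - 1)
= 5×(390625 - 1)/4
= 5×390624/4
= 488280

S_8 = 488280


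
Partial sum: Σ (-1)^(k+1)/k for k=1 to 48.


S = 1 - 1/2 + 1/3 - 1/4 + 1/5 - 1/6 + 1/7 - 1/8 ± ...
= 0.6828
(Full series converges to +ln(2) ≈ +0.6931)

S_48 = 0.6828


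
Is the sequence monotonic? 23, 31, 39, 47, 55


Differences: 8, 8, 8, 8
All differences > 0 → strictly INCREASING

Monotonically increasing


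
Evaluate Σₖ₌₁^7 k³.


n(n+1)/2 = 7×8/2 = 28
Σk³ = 28² = 784

Σk³ = 784


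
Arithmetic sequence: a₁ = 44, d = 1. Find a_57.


aₙ = a₁ + (n-1)d
= 44 + (57-1)×1
= 44 + 56
= 100

a_57 = 100


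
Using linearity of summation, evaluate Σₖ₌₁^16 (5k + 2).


Σ(5k+2) = 5·Σk + 2·n
= 5·136 + 2·16
= 680 + 32 = 712

Σ = 712


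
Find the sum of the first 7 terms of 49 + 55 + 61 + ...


aₙ = 49 + (7-1)×6 = 85
Sₙ = n(a₁+aₙ)/2 = 7×(49+85)/2
= 7×134/2 = 469

S_7 = 469


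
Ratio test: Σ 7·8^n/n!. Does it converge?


aₙ = 7·8^n/n!
a_{n+1}/aₙ = 8^(n+1)/(n+1)! × n!/8^n  (constant 7 cancels)
= 8/(n+1)
L = lim(n→∞) 8/(n+1) = 0
L < 1 → series CONVERGES

Converges (ratio test: L = 0 < 1)


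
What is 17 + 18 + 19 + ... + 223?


Σₖ₌17^223 k = Σₖ₌₁^223 k − Σₖ₌₁^16 k
= 223·224/2 − 16·17/2
= 24976 − 136 = 24840

Σk = 24840


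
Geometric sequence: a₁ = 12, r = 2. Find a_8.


aₙ = a₁·r^(n-1)
= 12×2^7
= 12×128
= 1536

a_8 = 1536


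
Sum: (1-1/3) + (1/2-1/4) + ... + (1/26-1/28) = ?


Telescoping with gap 2: two head and two tail terms survive.
= (1 + 1/2) - (1/27 + 1/28)
= 3/2 - 1/27 - 1/28 = 1079/756

Sum = 1079/756


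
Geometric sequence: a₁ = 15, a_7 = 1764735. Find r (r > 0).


r^(n-1) = aₙ/a₁
r^6 = 1764735/15 = 117649
r = 117649^(1/6)
= ±7; taking r > 0 gives r = 7

r = 7


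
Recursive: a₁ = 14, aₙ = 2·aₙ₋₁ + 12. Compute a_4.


Computing step by step:
a_1 = 14
a_2 = 40
a_3 = 92
a_4 = 196


a_4 = 196


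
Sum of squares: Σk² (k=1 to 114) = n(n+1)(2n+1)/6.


n = 114
n(n+1)(2n+1)/6 = 114×115×229/6
= 3002190/6 = 500365

Σk² = 500365


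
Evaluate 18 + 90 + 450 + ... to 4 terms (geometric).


Sₙ = 18×(5^4 - 1)/(5 - 1)
= 18×(625 - 1)/4
= 18×624/4
= 2808

S_4 = 2808


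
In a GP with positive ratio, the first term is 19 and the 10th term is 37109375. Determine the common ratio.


r^(n-1) = aₙ/a₁
r^9 = 37109375/19 = 1953125
r = 1953125^(1/9)
= 5

r = 5


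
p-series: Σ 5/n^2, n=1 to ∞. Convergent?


p-series test: Σ c/n^p converges if p > 1, diverges if p ≤ 1 (constant c > 0 doesn't affect convergence).
p = 2
2 > 1 → CONVERGES

Converges (p = 2 > 1)


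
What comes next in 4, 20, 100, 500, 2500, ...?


Pattern: geometric (r=5)
Terms: 4, 20, 100, 500, 2500
Next term = 12500

Next term = 12500


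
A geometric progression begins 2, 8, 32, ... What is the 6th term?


aₙ = a₁·r^(n-1)
= 2×4^5
= 2×1024
= 2048

a_6 = 2048


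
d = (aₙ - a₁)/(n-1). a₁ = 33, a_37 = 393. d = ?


d = (aₙ - a₁)/(n-1)
= (393 - 33)/(37-1)
= 360/36 = 10

d = 10


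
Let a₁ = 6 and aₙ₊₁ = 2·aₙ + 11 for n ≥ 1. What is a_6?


Computing step by step:
a_1 = 6
a_2 = 23
a_3 = 57
a_4 = 125
a_5 = 261
a_6 = 533


a_6 = 533


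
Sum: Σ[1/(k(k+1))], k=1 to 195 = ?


1/(k(k+1)) = 1/k - 1/(k+1) (partial fractions)
Telescoping: Σ = 1 - 1/196 = 195/196

Sum = 195/196


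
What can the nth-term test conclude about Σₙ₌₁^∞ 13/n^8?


lim(n→∞) 13/n^8 = 0
lim aₙ = 0 → nth-term test is INCONCLUSIVE
(Need other tests; this is actually a convergent p-series with p=8 > 1)

Inconclusive (lim aₙ = 0; need another test)


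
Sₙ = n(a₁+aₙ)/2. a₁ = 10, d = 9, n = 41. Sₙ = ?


aₙ = 10 + (41-1)×9 = 370
Sₙ = n(a₁+aₙ)/2 = 41×(10+370)/2
= 41×380/2 = 7790

S_41 = 7790


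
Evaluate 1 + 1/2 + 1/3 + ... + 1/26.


H_26 = 1/1 + 1/2 + 1/3 + ... + 1/26
= 34395742267/8923714800
≈ 3.8544

H_26 = 34395742267/8923714800 ≈ 3.8544


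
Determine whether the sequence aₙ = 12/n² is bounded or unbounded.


a₁ = 12, a₂ = 12/4, a₃ = 12/9, ...
0 < aₙ ≤ 12 for all n ≥ 1
The sequence IS bounded

Bounded (0 < aₙ ≤ 12)


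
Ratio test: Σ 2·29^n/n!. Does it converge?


aₙ = 2·29^n/n!
a_{n+1}/aₙ = 29^(n+1)/(n+1)! × n!/29^n  (constant 2 cancels)
= 29/(n+1)
L = lim(n→∞) 29/(n+1) = 0
L < 1 → series CONVERGES

Converges (ratio test: L = 0 < 1)


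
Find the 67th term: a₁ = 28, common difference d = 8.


aₙ = a₁ + (n-1)d
= 28 + (67-1)×8
= 28 + 528
= 556

a_67 = 556


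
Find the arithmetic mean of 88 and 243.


AM = (88 + 243)/2 = 331/2 = 165.5

AM = 165.5


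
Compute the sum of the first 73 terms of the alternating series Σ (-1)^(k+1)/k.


S = 1 - 1/2 + 1/3 - 1/4 + 1/5 - 1/6 + 1/7 - 1/8 ± ...
= 0.6999
(Full series converges to +ln(2) ≈ +0.6931)

S_73 = 0.6999


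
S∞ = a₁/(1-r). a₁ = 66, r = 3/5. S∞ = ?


S∞ = a₁/(1-r) = 66/(1 - 3/5)
= 66/(2/5)
= 165

S∞ = 165


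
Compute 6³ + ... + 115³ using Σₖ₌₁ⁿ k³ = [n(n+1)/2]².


Σₖ₌6^115 k³ = [115·116/2]² − [5·6/2]²
= 44488900 − 225 = 44488675

Σk³ = 44488675


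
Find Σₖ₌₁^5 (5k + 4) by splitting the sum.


Σ(5k+4) = 5·Σk + 4·n
= 5·15 + 4·5
= 75 + 20 = 95

Σ = 95


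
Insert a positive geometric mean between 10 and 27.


GM = √(10×27) = √270 = 16.4317

GM = 16.4317


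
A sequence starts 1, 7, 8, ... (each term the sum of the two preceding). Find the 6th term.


Computing iteratively: 1, 7, 8, 15, 23, 38
a_6 = 38

a_6 = 38


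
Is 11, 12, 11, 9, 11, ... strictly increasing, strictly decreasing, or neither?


Differences: 1, -1, -2, 2
Difference at position 1 is +1 (> 0) but position 2 is -1 (< 0) — sequence both rises and falls
→ NOT monotonic

Not monotonic


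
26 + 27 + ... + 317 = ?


Σₖ₌26^317 k = Σₖ₌₁^317 k − Σₖ₌₁^25 k
= 317·318/2 − 25·26/2
= 50403 − 325 = 50078

Σk = 50078


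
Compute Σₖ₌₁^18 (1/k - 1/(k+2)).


Telescoping with gap 2: two head and two tail terms survive.
= (1 + 1/2) - (1/19 + 1/20)
= 3/2 - 1/19 - 1/20 = 531/380

Sum = 531/380


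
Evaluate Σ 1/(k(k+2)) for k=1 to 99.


1/(k(k+2)) = (1/2)·(1/k - 1/(k+2)) (partial fractions)
Telescoping: Σ = (1/2)·(1 + 1/2 - 1/100 - 1/101) = 14949/20200

Sum = 14949/20200


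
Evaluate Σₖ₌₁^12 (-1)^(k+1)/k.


S = 1 - 1/2 + 1/3 - 1/4 + 1/5 - 1/6 + 1/7 - 1/8 ± ...
= 0.6532
(Full series converges to +ln(2) ≈ +0.6931)

S_12 = 0.6532


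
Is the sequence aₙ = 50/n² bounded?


a₁ = 50, a₂ = 50/4, a₃ = 50/9, ...
0 < aₙ ≤ 50 for all n ≥ 1
The sequence IS bounded

Bounded (0 < aₙ ≤ 50)


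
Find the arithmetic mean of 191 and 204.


AM = (191 + 204)/2 = 395/2 = 197.5

AM = 197.5


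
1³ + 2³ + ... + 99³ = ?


n(n+1)/2 = 99×100/2 = 4950
Σk³ = 4950² = 24502500

Σk³ = 24502500


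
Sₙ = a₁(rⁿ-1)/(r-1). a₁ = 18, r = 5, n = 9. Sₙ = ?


Sₙ = 18×(5^9 - 1)/(5 - 1)
= 18×(1953125 - 1)/4
= 18×1953124/4
= 8789058

S_9 = 8789058


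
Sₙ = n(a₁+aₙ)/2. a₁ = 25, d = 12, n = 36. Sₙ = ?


aₙ = 25 + (36-1)×12 = 445
Sₙ = n(a₁+aₙ)/2 = 36×(25+445)/2
= 36×470/2 = 8460

S_36 = 8460


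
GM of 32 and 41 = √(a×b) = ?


GM = √(32×41) = √1312 = 36.2215

GM = 36.2215


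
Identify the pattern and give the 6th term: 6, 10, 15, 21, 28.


Pattern: triangular numbers: n(n+1)/2
Terms: 6, 10, 15, 21, 28
Next term = 36

Next term = 36


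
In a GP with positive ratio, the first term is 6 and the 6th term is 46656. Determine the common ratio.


r^(n-1) = aₙ/a₁
r^5 = 46656/6 = 7776
r = 7776^(1/5)
= 6

r = 6


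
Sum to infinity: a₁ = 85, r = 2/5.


S∞ = a₁/(1-r) = 85/(1 - 2/5)
= 85/(3/5)
= 425/3

S∞ = 425/3


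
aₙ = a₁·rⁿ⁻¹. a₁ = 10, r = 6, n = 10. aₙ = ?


aₙ = a₁·r^(n-1)
= 10×6^9
= 10×10077696
= 100776960

a_10 = 100776960


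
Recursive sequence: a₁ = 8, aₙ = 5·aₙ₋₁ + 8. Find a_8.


Computing step by step:
a_1 = 8
a_2 = 48
a_3 = 248
a_4 = 1248
a_5 = 6248
a_6 = 31248
a_7 = 156248
a_8 = 781248


a_8 = 781248


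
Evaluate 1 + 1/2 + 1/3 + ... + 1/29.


H_29 = 1/1 + 1/2 + 1/3 + ... + 1/29
= 9227046511387/2329089562800
≈ 3.9617

H_29 = 9227046511387/2329089562800 ≈ 3.9617


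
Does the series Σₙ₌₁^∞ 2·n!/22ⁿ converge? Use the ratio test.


aₙ = 2·n!/22^n
a_{n+1}/aₙ = (n+1)!/22^(n+1) × 22^n/n!  (constant 2 cancels)
= (n+1)/22
L = lim(n→∞) (n+1)/22 = ∞
L > 1 → series DIVERGES

Diverges (ratio test: L = ∞ > 1)


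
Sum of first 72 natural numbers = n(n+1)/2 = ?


n(n+1)/2 = 72×73/2 = 5256/2 = 2628

Σk = 2628


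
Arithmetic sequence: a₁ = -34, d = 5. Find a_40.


aₙ = a₁ + (n-1)d
= -34 + (40-1)×5
= -34 + 195
= 161

a_40 = 161


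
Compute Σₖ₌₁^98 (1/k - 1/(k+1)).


Telescoping: adjacent terms cancel.
= 1/1 - 1/99
= 1 - 1/99 = 98/99

Sum = 98/99


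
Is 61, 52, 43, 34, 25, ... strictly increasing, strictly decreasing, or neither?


Differences: -9, -9, -9, -9
All differences < 0 → strictly DECREASING

Monotonically decreasing


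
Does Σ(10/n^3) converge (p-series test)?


p-series test: Σ c/n^p converges if p > 1, diverges if p ≤ 1 (constant c > 0 doesn't affect convergence).
p = 3
3 > 1 → CONVERGES

Converges (p = 3 > 1)


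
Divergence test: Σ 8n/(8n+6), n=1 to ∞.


lim(n→∞) 8n/(8n+6) = 8/8 = 1  (divide numerator and denominator by n)
lim aₙ = 1 ≠ 0 → series DIVERGES

Diverges (lim aₙ = 1 ≠ 0)


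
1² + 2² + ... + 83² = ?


n = 83
n(n+1)(2n+1)/6 = 83×84×167/6
= 1164324/6 = 194054

Σk² = 194054


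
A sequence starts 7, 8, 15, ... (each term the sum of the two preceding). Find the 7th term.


Computing iteratively: 7, 8, 15, 23, 38, 61, 99
a_7 = 99

a_7 = 99


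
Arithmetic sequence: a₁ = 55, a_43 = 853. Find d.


d = (aₙ - a₁)/(n-1)
= (853 - 55)/(43-1)
= 798/42 = 19

d = 19


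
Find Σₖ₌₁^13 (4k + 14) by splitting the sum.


Σ(4k+14) = 4·Σk + 14·n
= 4·91 + 14·13
= 364 + 182 = 546

Σ = 546


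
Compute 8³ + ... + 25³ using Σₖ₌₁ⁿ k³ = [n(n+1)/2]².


Σₖ₌8^25 k³ = [25·26/2]² − [7·8/2]²
= 105625 − 784 = 104841

Σk³ = 104841


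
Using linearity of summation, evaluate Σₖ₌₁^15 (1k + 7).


Σ(1k+7) = 1·Σk + 7·n
= 1·120 + 7·15
= 120 + 105 = 225

Σ = 225


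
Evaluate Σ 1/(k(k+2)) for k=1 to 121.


1/(k(k+2)) = (1/2)·(1/k - 1/(k+2)) (partial fractions)
Telescoping: Σ = (1/2)·(1 + 1/2 - 1/122 - 1/123) = 5566/7503

Sum = 5566/7503


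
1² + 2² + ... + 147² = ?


n = 147
n(n+1)(2n+1)/6 = 147×148×295/6
= 6418020/6 = 1069670

Σk² = 1069670


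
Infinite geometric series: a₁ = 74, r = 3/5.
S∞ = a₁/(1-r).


S∞ = a₁/(1-r) = 74/(1 - 3/5)
= 74/(2/5)
= 185

S∞ = 185


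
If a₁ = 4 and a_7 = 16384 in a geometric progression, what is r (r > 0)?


r^(n-1) = aₙ/a₁
r^6 = 16384/4 = 4096
r = 4096^(1/6)
= ±4; taking r > 0 gives r = 4

r = 4


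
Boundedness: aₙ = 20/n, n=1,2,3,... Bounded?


a₁ = 20, a₂ = 20/2, a₃ = 20/3, ...
0 < aₙ ≤ 20 for all n ≥ 1
Lower bound: 0, Upper bound: 20
The sequence IS bounded

Bounded (0 < aₙ ≤ 20)


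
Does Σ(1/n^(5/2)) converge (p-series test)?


p-series test: Σ c/n^p converges if p > 1, diverges if p ≤ 1 (constant c > 0 doesn't affect convergence).
p = 5/2
5/2 > 1 → CONVERGES

Converges (p = 5/2 > 1)


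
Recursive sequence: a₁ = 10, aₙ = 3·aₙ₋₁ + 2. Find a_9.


Computing step by step:
a_1 = 10
a_2 = 32
a_3 = 98
a_4 = 296
a_5 = 890
a_6 = 2672
a_7 = 8018
a_8 = 24056
a_9 = 72170


a_9 = 72170


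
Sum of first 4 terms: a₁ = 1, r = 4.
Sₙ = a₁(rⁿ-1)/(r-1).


Sₙ = 1×(4^4 - 1)/(4 - 1)
= 1×(256 - 1)/3
= 1×255/3
= 85

S_4 = 85


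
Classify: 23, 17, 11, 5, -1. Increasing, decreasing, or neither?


Differences: -6, -6, -6, -6
All differences < 0 → strictly DECREASING

Monotonically decreasing


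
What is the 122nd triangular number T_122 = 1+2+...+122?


n(n+1)/2 = 122×123/2 = 15006/2 = 7503

Σk = 7503


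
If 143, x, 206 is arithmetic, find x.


AM = (143 + 206)/2 = 349/2 = 174.5

AM = 174.5


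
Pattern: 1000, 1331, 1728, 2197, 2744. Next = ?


Pattern: perfect cubes: n³
Terms: 1000, 1331, 1728, 2197, 2744
Next term = 3375

Next term = 3375


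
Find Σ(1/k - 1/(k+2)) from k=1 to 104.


Telescoping with gap 2: two head and two tail terms survive.
= (1 + 1/2) - (1/105 + 1/106)
= 3/2 - 1/105 - 1/106 = 8242/5565

Sum = 8242/5565


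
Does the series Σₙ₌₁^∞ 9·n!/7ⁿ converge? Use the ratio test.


aₙ = 9·n!/7^n
a_{n+1}/aₙ = (n+1)!/7^(n+1) × 7^n/n!  (constant 9 cancels)
= (n+1)/7
L = lim(n→∞) (n+1)/7 = ∞
L > 1 → series DIVERGES

Diverges (ratio test: L = ∞ > 1)


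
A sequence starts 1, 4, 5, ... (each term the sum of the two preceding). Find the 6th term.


Computing iteratively: 1, 4, 5, 9, 14, 23
a_6 = 23

a_6 = 23


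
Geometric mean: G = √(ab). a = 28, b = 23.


GM = √(28×23) = √644 = 25.3772

GM = 25.3772


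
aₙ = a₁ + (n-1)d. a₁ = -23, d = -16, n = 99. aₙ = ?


aₙ = a₁ + (n-1)d
= -23 + (99-1)×-16
= -23 - 1568
= -1591

a_99 = -1591


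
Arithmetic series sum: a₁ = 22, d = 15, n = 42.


aₙ = 22 + (42-1)×15 = 637
Sₙ = n(a₁+aₙ)/2 = 42×(22+637)/2
= 42×659/2 = 13839

S_42 = 13839


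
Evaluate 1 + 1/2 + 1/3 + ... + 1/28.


H_28 = 1/1 + 1/2 + 1/3 + ... + 1/28
= 315404588903/80313433200
≈ 3.9272

H_28 = 315404588903/80313433200 ≈ 3.9272


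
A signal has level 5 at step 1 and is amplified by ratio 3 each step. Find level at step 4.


aₙ = a₁·r^(n-1)
= 5×3^3
= 5×27
= 135

a_4 = 135


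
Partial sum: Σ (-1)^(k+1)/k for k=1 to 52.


S = 1 - 1/2 + 1/3 - 1/4 + 1/5 - 1/6 + 1/7 - 1/8 ± ...
= 0.6836
(Full series converges to +ln(2) ≈ +0.6931)

S_52 = 0.6836


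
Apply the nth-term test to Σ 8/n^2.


lim(n→∞) 8/n^2 = 0
lim aₙ = 0 → nth-term test is INCONCLUSIVE
(Need other tests; this is actually a convergent p-series with p=2 > 1)

Inconclusive (lim aₙ = 0; need another test)


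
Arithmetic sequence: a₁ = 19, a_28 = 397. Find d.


d = (aₙ - a₁)/(n-1)
= (397 - 19)/(28-1)
= 378/27 = 14

d = 14


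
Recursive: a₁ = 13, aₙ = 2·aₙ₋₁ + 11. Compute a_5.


Computing step by step:
a_1 = 13
a_2 = 37
a_3 = 85
a_4 = 181
a_5 = 373


a_5 = 373


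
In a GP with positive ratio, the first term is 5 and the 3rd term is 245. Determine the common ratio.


r^(n-1) = aₙ/a₁
r^2 = 245/5 = 49
r = 49^(1/2)
= ±7; taking r > 0 gives r = 7

r = 7


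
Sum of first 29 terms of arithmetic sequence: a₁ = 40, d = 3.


aₙ = 40 + (29-1)×3 = 124
Sₙ = n(a₁+aₙ)/2 = 29×(40+124)/2
= 29×164/2 = 2378

S_29 = 2378


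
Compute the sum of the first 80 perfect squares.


n = 80
n(n+1)(2n+1)/6 = 80×81×161/6
= 1043280/6 = 173880

Σk² = 173880


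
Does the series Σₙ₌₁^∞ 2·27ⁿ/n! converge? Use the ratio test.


aₙ = 2·27^n/n!
a_{n+1}/aₙ = 27^(n+1)/(n+1)! × n!/27^n  (constant 2 cancels)
= 27/(n+1)
L = lim(n→∞) 27/(n+1) = 0
L < 1 → series CONVERGES

Converges (ratio test: L = 0 < 1)


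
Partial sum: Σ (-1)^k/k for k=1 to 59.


S = -1 + 1/2 - 1/3 + 1/4 - 1/5 + 1/6 - 1/7 + 1/8 ± ...
= -0.7015
(Full series converges to -ln(2) ≈ -0.6931)

S_59 = -0.7015


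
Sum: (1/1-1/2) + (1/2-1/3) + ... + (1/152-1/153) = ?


Telescoping: adjacent terms cancel.
= 1/1 - 1/153
= 1 - 1/153 = 152/153

Sum = 152/153


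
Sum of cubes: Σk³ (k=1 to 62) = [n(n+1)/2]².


n(n+1)/2 = 62×63/2 = 1953
Σk³ = 1953² = 3814209

Σk³ = 3814209


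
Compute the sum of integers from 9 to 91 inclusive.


Σₖ₌9^91 k = Σₖ₌₁^91 k − Σₖ₌₁^8 k
= 91·92/2 − 8·9/2
= 4186 − 36 = 4150

Σk = 4150


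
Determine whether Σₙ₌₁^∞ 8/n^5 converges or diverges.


p-series test: Σ c/n^p converges if p > 1, diverges if p ≤ 1 (constant c > 0 doesn't affect convergence).
p = 5
5 > 1 → CONVERGES

Converges (p = 5 > 1)


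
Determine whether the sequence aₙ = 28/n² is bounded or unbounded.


a₁ = 28, a₂ = 28/4, a₃ = 28/9, ...
0 < aₙ ≤ 28 for all n ≥ 1
The sequence IS bounded

Bounded (0 < aₙ ≤ 28)


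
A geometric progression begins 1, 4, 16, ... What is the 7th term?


aₙ = a₁·r^(n-1)
= 1×4^6
= 1×4096
= 4096

a_7 = 4096


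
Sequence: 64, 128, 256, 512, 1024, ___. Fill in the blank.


Pattern: powers of 2: 2ⁿ
Terms: 64, 128, 256, 512, 1024
Next term = 2048

Next term = 2048


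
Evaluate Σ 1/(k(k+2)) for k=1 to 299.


1/(k(k+2)) = (1/2)·(1/k - 1/(k+2)) (partial fractions)
Telescoping: Σ = (1/2)·(1 + 1/2 - 1/300 - 1/301) = 134849/180600

Sum = 134849/180600


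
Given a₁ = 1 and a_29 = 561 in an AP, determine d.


d = (aₙ - a₁)/(n-1)
= (561 - 1)/(29-1)
= 560/28 = 20

d = 20


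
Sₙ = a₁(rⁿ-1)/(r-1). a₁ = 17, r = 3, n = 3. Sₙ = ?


Sₙ = 17×(3^3 - 1)/(3 - 1)
= 17×(27 - 1)/2
= 17×26/2
= 221

S_3 = 221


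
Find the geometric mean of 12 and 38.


GM = √(12×38) = √456 = 21.3542

GM = 21.3542


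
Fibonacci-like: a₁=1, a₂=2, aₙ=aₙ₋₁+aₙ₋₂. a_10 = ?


Computing iteratively: 1, 2, 3, 5, 8, 13, 21, 34, 55, 89
a_10 = 89

a_10 = 89


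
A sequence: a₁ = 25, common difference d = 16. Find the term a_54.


aₙ = a₁ + (n-1)d
= 25 + (54-1)×16
= 25 + 848
= 873

a_54 = 873


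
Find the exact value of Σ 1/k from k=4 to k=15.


Σₖ₌4^15 1/k = 1/4 + 1/5 + 1/6 + ... + 1/15
= 535097/360360
≈ 1.4849

Sum = 535097/360360 ≈ 1.4849


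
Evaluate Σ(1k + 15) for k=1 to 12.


Σ(1k+15) = 1·Σk + 15·n
= 1·78 + 15·12
= 78 + 180 = 258

Σ = 258


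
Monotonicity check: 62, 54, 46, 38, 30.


Differences: -8, -8, -8, -8
All differences < 0 → strictly DECREASING

Monotonically decreasing


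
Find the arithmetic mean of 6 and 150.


AM = (6 + 150)/2 = 156/2 = 78

AM = 78


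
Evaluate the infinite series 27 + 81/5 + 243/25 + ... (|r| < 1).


S∞ = a₁/(1-r) = 27/(1 - 3/5)
= 27/(2/5)
= 135/2

S∞ = 135/2


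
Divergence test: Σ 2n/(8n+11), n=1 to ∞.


lim(n→∞) 2n/(8n+11) = 2/8 = 1/4  (divide numerator and denominator by n)
lim aₙ = 1/4 ≠ 0 → series DIVERGES

Diverges (lim aₙ = 1/4 ≠ 0)


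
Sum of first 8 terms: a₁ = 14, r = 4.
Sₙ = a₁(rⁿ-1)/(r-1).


Sₙ = 14×(4^8 - 1)/(4 - 1)
= 14×(65536 - 1)/3
= 14×65535/3
= 305830

S_8 = 305830


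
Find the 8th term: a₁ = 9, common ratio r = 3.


aₙ = a₁·r^(n-1)
= 9×3^7
= 9×2187
= 19683

a_8 = 19683


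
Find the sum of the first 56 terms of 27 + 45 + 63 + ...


aₙ = 27 + (56-1)×18 = 1017
Sₙ = n(a₁+aₙ)/2 = 56×(27+1017)/2
= 56×1044/2 = 29232

S_56 = 29232


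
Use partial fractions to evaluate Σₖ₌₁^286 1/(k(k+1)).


1/(k(k+1)) = 1/k - 1/(k+1) (partial fractions)
Telescoping: Σ = 1 - 1/287 = 286/287

Sum = 286/287


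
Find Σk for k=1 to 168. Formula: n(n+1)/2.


n(n+1)/2 = 168×169/2 = 28392/2 = 14196

Σk = 14196


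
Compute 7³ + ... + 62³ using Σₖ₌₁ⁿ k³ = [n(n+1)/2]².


Σₖ₌7^62 k³ = [62·63/2]² − [6·7/2]²
= 3814209 − 441 = 3813768

Σk³ = 3813768


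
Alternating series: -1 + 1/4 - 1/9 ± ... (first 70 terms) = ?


S = -1 + 1/4 - 1/9 + 1/16 - 1/25 + 1/36 - 1/49 + 1/64 ± ...
= -0.8224
(Full series converges to -π²/12 ≈ -0.8225)

S_70 = -0.8224


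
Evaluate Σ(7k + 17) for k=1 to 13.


Σ(7k+17) = 7·Σk + 17·n
= 7·91 + 17·13
= 637 + 221 = 858

Σ = 858


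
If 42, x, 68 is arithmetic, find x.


AM = (42 + 68)/2 = 110/2 = 55

AM = 55


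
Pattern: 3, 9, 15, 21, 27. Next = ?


Pattern: arithmetic (d=6)
Terms: 3, 9, 15, 21, 27
Next term = 33

Next term = 33


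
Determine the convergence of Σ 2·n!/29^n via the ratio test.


aₙ = 2·n!/29^n
a_{n+1}/aₙ = (n+1)!/29^(n+1) × 29^n/n!  (constant 2 cancels)
= (n+1)/29
L = lim(n→∞) (n+1)/29 = ∞
L > 1 → series DIVERGES

Diverges (ratio test: L = ∞ > 1)


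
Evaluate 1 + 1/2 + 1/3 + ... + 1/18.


H_18 = 1/1 + 1/2 + 1/3 + ... + 1/18
= 14274301/4084080
≈ 3.4951

H_18 = 14274301/4084080 ≈ 3.4951


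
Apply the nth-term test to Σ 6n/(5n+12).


lim(n→∞) 6n/(5n+12) = 6/5 = 6/5  (divide numerator and denominator by n)
lim aₙ = 6/5 ≠ 0 → series DIVERGES

Diverges (lim aₙ = 6/5 ≠ 0)


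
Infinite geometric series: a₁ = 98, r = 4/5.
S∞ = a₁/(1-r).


S∞ = a₁/(1-r) = 98/(1 - 4/5)
= 98/(1/5)
= 490

S∞ = 490


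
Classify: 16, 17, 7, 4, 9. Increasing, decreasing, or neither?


Differences: 1, -10, -3, 5
Difference at position 1 is +1 (> 0) but position 2 is -10 (< 0) — sequence both rises and falls
→ NOT monotonic

Not monotonic


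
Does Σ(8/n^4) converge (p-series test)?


p-series test: Σ c/n^p converges if p > 1, diverges if p ≤ 1 (constant c > 0 doesn't affect convergence).
p = 4
4 > 1 → CONVERGES

Converges (p = 4 > 1)


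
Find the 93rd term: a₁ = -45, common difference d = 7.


aₙ = a₁ + (n-1)d
= -45 + (93-1)×7
= -45 + 644
= 599

a_93 = 599
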